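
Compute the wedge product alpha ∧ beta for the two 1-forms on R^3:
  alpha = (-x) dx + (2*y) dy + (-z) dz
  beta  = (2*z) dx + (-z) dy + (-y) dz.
alpha ∧ beta = (z*(x - 4*y)) dx ∧ dy + (x*y + 2*z^2) dx ∧ dz + (-2*y^2 - z^2) dy ∧ dz

Distribute the wedge, using dx_i ∧ dx_j = -dx_j ∧ dx_i and dx_i ∧ dx_i = 0. For each pair (i, j) with i < j, the coefficient of dx_i ∧ dx_j in alpha ∧ beta is (alpha_i * beta_j - alpha_j * beta_i). Collecting: alpha ∧ beta = (z*(x - 4*y)) dx ∧ dy + (x*y + 2*z^2) dx ∧ dz + (-2*y^2 - z^2) dy ∧ dz.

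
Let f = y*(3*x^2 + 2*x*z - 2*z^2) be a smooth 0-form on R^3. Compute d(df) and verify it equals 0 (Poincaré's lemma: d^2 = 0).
d(df) = 0

Step 1: df = sum_i (∂f/∂x_i) dx_i = (2*y*(3*x + z)) dx + (3*x^2 + 2*x*z - 2*z^2) dy + (2*y*(x - 2*z)) dz.
Step 2: Apply d again. Using the 1-form formula, the coefficient of dx ∧ dy in d(df) is ∂^2 f/∂x ∂y - ∂^2 f/∂y ∂x = (6*x + 2*z) - (6*x + 2*z) = 0 (equality of mixed partials for smooth f).
Similarly for dx ∧ dz and dy ∧ dz — all coefficients vanish. So d(df) = 0.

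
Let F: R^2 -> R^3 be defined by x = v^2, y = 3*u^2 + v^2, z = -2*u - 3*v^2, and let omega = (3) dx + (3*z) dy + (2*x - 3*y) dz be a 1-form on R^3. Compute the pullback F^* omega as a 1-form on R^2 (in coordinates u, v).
F^* omega = (-18*u^2 - 54*u*v^2 + 2*v^2) du + (6*v*(9*u^2 - 2*u - 2*v^2 + 1)) dv

Using F^*(f dg) = (f ∘ F) d(g ∘ F), substitute each coordinate x_i by F_i(u, v) in f_i, and replace dx_i by d F_i = (∂F_i/∂u) du + (∂F_i/∂v) dv.
  For the x component: f_1(F) = 3; d F_1 = (0) du + (2*v) dv
  For the y component: f_2(F) = -6*u - 9*v^2; d F_2 = (6*u) du + (2*v) dv
  For the z component: f_3(F) = -9*u^2 - v^2; d F_3 = (-2) du + (-6*v) dv
Combining and collecting du, dv coefficients:
  coeff of du: -18*u^2 - 54*u*v^2 + 2*v^2
  coeff of dv: 6*v*(9*u^2 - 2*u - 2*v^2 + 1)
F^* omega = (-18*u^2 - 54*u*v^2 + 2*v^2) du + (6*v*(9*u^2 - 2*u - 2*v^2 + 1)) dv.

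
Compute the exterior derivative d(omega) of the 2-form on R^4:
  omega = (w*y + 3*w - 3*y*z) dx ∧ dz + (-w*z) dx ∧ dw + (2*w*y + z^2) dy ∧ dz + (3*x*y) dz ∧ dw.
d(omega) = (-w + 3*z) dx ∧ dy ∧ dz + (w + 4*y + 3) dx ∧ dz ∧ dw + (3*x + 2*y) dy ∧ dz ∧ dw

For a 2-form omega = sum_{i<j} g_{ij} dx_i ∧ dx_j, the exterior derivative is
  d(omega) = sum_{i<j} d(g_{ij}) ∧ dx_i ∧ dx_j = sum_{i<j, k} (∂g_{ij}/∂x_k) dx_k ∧ dx_i ∧ dx_j.
Expand each term, using dx_k ∧ dx_i ∧ dx_j = sgn(permutation) dx_{(a)} ∧ dx_{(b)} ∧ dx_{(c)} with (a < b < c) sorted:
  d(w*y + 3*w - 3*y*z) includes (∂/∂y)(w*y + 3*w - 3*y*z) dy = (w - 3*z) dy, which multiplied by dx ∧ dz gives (-w + 3*z) dx ∧ dy ∧ dz
  d(w*y + 3*w - 3*y*z) includes (∂/∂w)(w*y + 3*w - 3*y*z) dw = (y + 3) dw, which multiplied by dx ∧ dz gives (y + 3) dx ∧ dz ∧ dw
  d(-w*z) includes (∂/∂z)(-w*z) dz = (-w) dz, which multiplied by dx ∧ dw gives (w) dx ∧ dz ∧ dw
  d(2*w*y + z^2) includes (∂/∂w)(2*w*y + z^2) dw = (2*y) dw, which multiplied by dy ∧ dz gives (2*y) dy ∧ dz ∧ dw
  d(3*x*y) includes (∂/∂x)(3*x*y) dx = (3*y) dx, which multiplied by dz ∧ dw gives (3*y) dx ∧ dz ∧ dw
  d(3*x*y) includes (∂/∂y)(3*x*y) dy = (3*x) dy, which multiplied by dz ∧ dw gives (3*x) dy ∧ dz ∧ dw
Collecting like 3-forms: d(omega) = (-w + 3*z) dx ∧ dy ∧ dz + (w + 4*y + 3) dx ∧ dz ∧ dw + (3*x + 2*y) dy ∧ dz ∧ dw.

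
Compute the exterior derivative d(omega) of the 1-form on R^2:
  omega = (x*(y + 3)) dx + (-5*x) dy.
d(omega) = (-x - 5) dx ∧ dy

For a 1-form omega = sum_i f_i dx_i, the exterior derivative is
  d(omega) = sum_{i < j} (∂f_j/∂x_i - ∂f_i/∂x_j) dx_i ∧ dx_j.
  coefficient of dx ∧ dy: ∂f_2/∂x - ∂f_1/∂y = ∂(-5*x)/∂x - ∂(x*(y + 3))/∂y = -x - 5
Assembling: d(omega) = (-x - 5) dx ∧ dy.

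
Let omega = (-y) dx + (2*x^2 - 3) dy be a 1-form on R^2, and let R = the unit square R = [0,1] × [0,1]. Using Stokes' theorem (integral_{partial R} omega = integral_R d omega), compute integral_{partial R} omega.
integral_(partial R) omega = 3

Stokes: integral_partial_R omega = integral_R d omega with d omega = (∂Q/∂x - ∂P/∂y) dx ∧ dy.
  ∂Q/∂x = 4*x
  ∂P/∂y = -1
  integrand = ∂Q/∂x - ∂P/∂y = 4*x + 1.
Integrating over R: integral_0^1 integral_0^1 (4*x + 1) dx dy = 3.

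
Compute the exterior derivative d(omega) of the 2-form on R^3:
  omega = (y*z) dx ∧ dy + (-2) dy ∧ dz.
d(omega) = (y) dx ∧ dy ∧ dz

For a 2-form omega = sum_{i<j} g_{ij} dx_i ∧ dx_j, the exterior derivative is
  d(omega) = sum_{i<j} d(g_{ij}) ∧ dx_i ∧ dx_j = sum_{i<j, k} (∂g_{ij}/∂x_k) dx_k ∧ dx_i ∧ dx_j.
Expand each term, using dx_k ∧ dx_i ∧ dx_j = sgn(permutation) dx_{(a)} ∧ dx_{(b)} ∧ dx_{(c)} with (a < b < c) sorted:
  d(y*z) includes (∂/∂z)(y*z) dz = (y) dz, which multiplied by dx ∧ dy gives (y) dx ∧ dy ∧ dz
Collecting like 3-forms: d(omega) = (y) dx ∧ dy ∧ dz.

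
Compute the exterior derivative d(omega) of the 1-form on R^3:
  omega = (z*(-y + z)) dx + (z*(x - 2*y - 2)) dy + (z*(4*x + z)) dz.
d(omega) = (2*z) dx ∧ dy + (y + 2*z) dx ∧ dz + (-x + 2*y + 2) dy ∧ dz

For a 1-form omega = sum_i f_i dx_i, the exterior derivative is
  d(omega) = sum_{i < j} (∂f_j/∂x_i - ∂f_i/∂x_j) dx_i ∧ dx_j.
  coefficient of dx ∧ dy: ∂f_2/∂x - ∂f_1/∂y = ∂(z*(x - 2*y - 2))/∂x - ∂(z*(-y + z))/∂y = 2*z
  coefficient of dx ∧ dz: ∂f_3/∂x - ∂f_1/∂z = ∂(z*(4*x + z))/∂x - ∂(z*(-y + z))/∂z = y + 2*z
  coefficient of dy ∧ dz: ∂f_3/∂y - ∂f_2/∂z = ∂(z*(4*x + z))/∂y - ∂(z*(x - 2*y - 2))/∂z = -x + 2*y + 2
Assembling: d(omega) = (2*z) dx ∧ dy + (y + 2*z) dx ∧ dz + (-x + 2*y + 2) dy ∧ dz.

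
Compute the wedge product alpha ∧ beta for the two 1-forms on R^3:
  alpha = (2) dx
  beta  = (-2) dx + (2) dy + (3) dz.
alpha ∧ beta = (4) dx ∧ dy + (6) dx ∧ dz

Distribute the wedge, using dx_i ∧ dx_j = -dx_j ∧ dx_i and dx_i ∧ dx_i = 0. For each pair (i, j) with i < j, the coefficient of dx_i ∧ dx_j in alpha ∧ beta is (alpha_i * beta_j - alpha_j * beta_i). Collecting: alpha ∧ beta = (4) dx ∧ dy + (6) dx ∧ dz.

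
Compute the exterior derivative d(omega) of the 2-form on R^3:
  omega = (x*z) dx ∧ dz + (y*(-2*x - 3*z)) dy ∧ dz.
d(omega) = (-2*y) dx ∧ dy ∧ dz

For a 2-form omega = sum_{i<j} g_{ij} dx_i ∧ dx_j, the exterior derivative is
  d(omega) = sum_{i<j} d(g_{ij}) ∧ dx_i ∧ dx_j = sum_{i<j, k} (∂g_{ij}/∂x_k) dx_k ∧ dx_i ∧ dx_j.
Expand each term, using dx_k ∧ dx_i ∧ dx_j = sgn(permutation) dx_{(a)} ∧ dx_{(b)} ∧ dx_{(c)} with (a < b < c) sorted:
  d(y*(-2*x - 3*z)) includes (∂/∂x)(y*(-2*x - 3*z)) dx = (-2*y) dx, which multiplied by dy ∧ dz gives (-2*y) dx ∧ dy ∧ dz
Collecting like 3-forms: d(omega) = (-2*y) dx ∧ dy ∧ dz.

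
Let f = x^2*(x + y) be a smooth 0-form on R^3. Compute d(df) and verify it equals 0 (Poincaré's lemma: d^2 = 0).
d(df) = 0

Step 1: df = sum_i (∂f/∂x_i) dx_i = (x*(3*x + 2*y)) dx + (x^2) dy + (0) dz.
Step 2: Apply d again. Using the 1-form formula, the coefficient of dx ∧ dy in d(df) is ∂^2 f/∂x ∂y - ∂^2 f/∂y ∂x = (2*x) - (2*x) = 0 (equality of mixed partials for smooth f).
Similarly for dx ∧ dz and dy ∧ dz — all coefficients vanish. So d(df) = 0.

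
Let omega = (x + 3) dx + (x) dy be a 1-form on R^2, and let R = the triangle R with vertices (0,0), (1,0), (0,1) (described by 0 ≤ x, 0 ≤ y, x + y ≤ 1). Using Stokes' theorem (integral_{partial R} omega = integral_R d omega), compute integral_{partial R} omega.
integral_(partial R) omega = 1/2

Stokes: integral_partial_R omega = integral_R d omega with d omega = (∂Q/∂x - ∂P/∂y) dx ∧ dy.
  ∂Q/∂x = 1
  ∂P/∂y = 0
  integrand = ∂Q/∂x - ∂P/∂y = 1.
Integrating over R: integral_0^1 integral_0^{1-x} (1) dy dx = 1/2.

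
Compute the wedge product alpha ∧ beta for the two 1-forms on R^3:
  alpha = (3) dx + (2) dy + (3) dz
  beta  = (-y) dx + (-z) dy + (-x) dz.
alpha ∧ beta = (2*y - 3*z) dx ∧ dy + (-3*x + 3*y) dx ∧ dz + (-2*x + 3*z) dy ∧ dz

Distribute the wedge, using dx_i ∧ dx_j = -dx_j ∧ dx_i and dx_i ∧ dx_i = 0. For each pair (i, j) with i < j, the coefficient of dx_i ∧ dx_j in alpha ∧ beta is (alpha_i * beta_j - alpha_j * beta_i). Collecting: alpha ∧ beta = (2*y - 3*z) dx ∧ dy + (-3*x + 3*y) dx ∧ dz + (-2*x + 3*z) dy ∧ dz.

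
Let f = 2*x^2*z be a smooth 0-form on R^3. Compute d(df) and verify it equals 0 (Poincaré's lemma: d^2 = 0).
d(df) = 0

Step 1: df = sum_i (∂f/∂x_i) dx_i = (4*x*z) dx + (0) dy + (2*x^2) dz.
Step 2: Apply d again. Using the 1-form formula, the coefficient of dx ∧ dy in d(df) is ∂^2 f/∂x ∂y - ∂^2 f/∂y ∂x = (0) - (0) = 0 (equality of mixed partials for smooth f).
Similarly for dx ∧ dz and dy ∧ dz — all coefficients vanish. So d(df) = 0.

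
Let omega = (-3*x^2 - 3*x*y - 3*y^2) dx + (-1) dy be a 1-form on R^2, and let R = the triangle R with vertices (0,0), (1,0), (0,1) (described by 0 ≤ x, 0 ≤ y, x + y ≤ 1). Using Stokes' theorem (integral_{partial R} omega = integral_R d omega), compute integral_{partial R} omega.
integral_(partial R) omega = 3/2

Stokes: integral_partial_R omega = integral_R d omega with d omega = (∂Q/∂x - ∂P/∂y) dx ∧ dy.
  ∂Q/∂x = 0
  ∂P/∂y = -3*x - 6*y
  integrand = ∂Q/∂x - ∂P/∂y = 3*x + 6*y.
Integrating over R: integral_0^1 integral_0^{1-x} (3*x + 6*y) dy dx = 3/2.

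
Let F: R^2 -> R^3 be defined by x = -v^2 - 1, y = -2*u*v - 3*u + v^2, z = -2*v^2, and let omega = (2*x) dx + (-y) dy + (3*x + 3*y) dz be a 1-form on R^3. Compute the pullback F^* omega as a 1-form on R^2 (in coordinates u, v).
F^* omega = (-4*u*v^2 - 12*u*v - 9*u + 2*v^3 + 3*v^2) du + (-4*u^2*v - 6*u^2 + 30*u*v^2 + 42*u*v + 2*v^3 + 16*v) dv

Using F^*(f dg) = (f ∘ F) d(g ∘ F), substitute each coordinate x_i by F_i(u, v) in f_i, and replace dx_i by d F_i = (∂F_i/∂u) du + (∂F_i/∂v) dv.
  For the x component: f_1(F) = -2*v^2 - 2; d F_1 = (0) du + (-2*v) dv
  For the y component: f_2(F) = 2*u*v + 3*u - v^2; d F_2 = (-2*v - 3) du + (-2*u + 2*v) dv
  For the z component: f_3(F) = -6*u*v - 9*u - 3; d F_3 = (0) du + (-4*v) dv
Combining and collecting du, dv coefficients:
  coeff of du: -4*u*v^2 - 12*u*v - 9*u + 2*v^3 + 3*v^2
  coeff of dv: -4*u^2*v - 6*u^2 + 30*u*v^2 + 42*u*v + 2*v^3 + 16*v
F^* omega = (-4*u*v^2 - 12*u*v - 9*u + 2*v^3 + 3*v^2) du + (-4*u^2*v - 6*u^2 + 30*u*v^2 + 42*u*v + 2*v^3 + 16*v) dv.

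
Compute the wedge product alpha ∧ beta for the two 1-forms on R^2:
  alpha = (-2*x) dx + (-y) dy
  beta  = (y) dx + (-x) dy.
alpha ∧ beta = (2*x^2 + y^2) dx ∧ dy

Distribute the wedge, using dx_i ∧ dx_j = -dx_j ∧ dx_i and dx_i ∧ dx_i = 0. For each pair (i, j) with i < j, the coefficient of dx_i ∧ dx_j in alpha ∧ beta is (alpha_i * beta_j - alpha_j * beta_i). Collecting: alpha ∧ beta = (2*x^2 + y^2) dx ∧ dy.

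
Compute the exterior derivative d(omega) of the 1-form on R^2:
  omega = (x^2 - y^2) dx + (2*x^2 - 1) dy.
d(omega) = (4*x + 2*y) dx ∧ dy

For a 1-form omega = sum_i f_i dx_i, the exterior derivative is
  d(omega) = sum_{i < j} (∂f_j/∂x_i - ∂f_i/∂x_j) dx_i ∧ dx_j.
  coefficient of dx ∧ dy: ∂f_2/∂x - ∂f_1/∂y = ∂(2*x^2 - 1)/∂x - ∂(x^2 - y^2)/∂y = 4*x + 2*y
Assembling: d(omega) = (4*x + 2*y) dx ∧ dy.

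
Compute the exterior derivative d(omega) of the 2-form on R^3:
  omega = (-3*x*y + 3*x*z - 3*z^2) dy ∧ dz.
d(omega) = (-3*y + 3*z) dx ∧ dy ∧ dz

For a 2-form omega = sum_{i<j} g_{ij} dx_i ∧ dx_j, the exterior derivative is
  d(omega) = sum_{i<j} d(g_{ij}) ∧ dx_i ∧ dx_j = sum_{i<j, k} (∂g_{ij}/∂x_k) dx_k ∧ dx_i ∧ dx_j.
Expand each term, using dx_k ∧ dx_i ∧ dx_j = sgn(permutation) dx_{(a)} ∧ dx_{(b)} ∧ dx_{(c)} with (a < b < c) sorted:
  d(-3*x*y + 3*x*z - 3*z^2) includes (∂/∂x)(-3*x*y + 3*x*z - 3*z^2) dx = (-3*y + 3*z) dx, which multiplied by dy ∧ dz gives (-3*y + 3*z) dx ∧ dy ∧ dz
Collecting like 3-forms: d(omega) = (-3*y + 3*z) dx ∧ dy ∧ dz.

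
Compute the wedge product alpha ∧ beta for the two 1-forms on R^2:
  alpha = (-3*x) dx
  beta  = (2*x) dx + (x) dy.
alpha ∧ beta = (-3*x^2) dx ∧ dy

Distribute the wedge, using dx_i ∧ dx_j = -dx_j ∧ dx_i and dx_i ∧ dx_i = 0. For each pair (i, j) with i < j, the coefficient of dx_i ∧ dx_j in alpha ∧ beta is (alpha_i * beta_j - alpha_j * beta_i). Collecting: alpha ∧ beta = (-3*x^2) dx ∧ dy.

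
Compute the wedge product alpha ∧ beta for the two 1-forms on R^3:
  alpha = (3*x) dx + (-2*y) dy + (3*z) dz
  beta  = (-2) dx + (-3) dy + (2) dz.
alpha ∧ beta = (-9*x - 4*y) dx ∧ dy + (6*x + 6*z) dx ∧ dz + (-4*y + 9*z) dy ∧ dz

Distribute the wedge, using dx_i ∧ dx_j = -dx_j ∧ dx_i and dx_i ∧ dx_i = 0. For each pair (i, j) with i < j, the coefficient of dx_i ∧ dx_j in alpha ∧ beta is (alpha_i * beta_j - alpha_j * beta_i). Collecting: alpha ∧ beta = (-9*x - 4*y) dx ∧ dy + (6*x + 6*z) dx ∧ dz + (-4*y + 9*z) dy ∧ dz.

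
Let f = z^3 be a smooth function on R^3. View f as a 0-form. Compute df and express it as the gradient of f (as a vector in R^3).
df = (0) dx + (0) dy + (3*z^2) dz; grad f = (0, 0, 3*z^2)

For a 0-form f, d f = (∂f/∂x) dx + (∂f/∂y) dy + (∂f/∂z) dz. The components of the vector representation are exactly the entries of grad f in Cartesian coordinates:
  ∂f/∂x = 0
  ∂f/∂y = 0
  ∂f/∂z = 3*z^2.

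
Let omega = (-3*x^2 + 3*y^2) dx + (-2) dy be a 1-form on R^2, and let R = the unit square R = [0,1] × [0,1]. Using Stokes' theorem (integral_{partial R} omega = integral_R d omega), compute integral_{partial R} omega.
integral_(partial R) omega = -3

Stokes: integral_partial_R omega = integral_R d omega with d omega = (∂Q/∂x - ∂P/∂y) dx ∧ dy.
  ∂Q/∂x = 0
  ∂P/∂y = 6*y
  integrand = ∂Q/∂x - ∂P/∂y = -6*y.
Integrating over R: integral_0^1 integral_0^1 (-6*y) dx dy = -3.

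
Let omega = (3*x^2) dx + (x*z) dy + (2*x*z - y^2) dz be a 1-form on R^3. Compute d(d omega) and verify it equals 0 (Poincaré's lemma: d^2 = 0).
d(d omega) = 0

Step 1: d omega = sum_{i<j} (∂f_j/∂x_i - ∂f_i/∂x_j) dx_i ∧ dx_j:
  coeff of dx ∧ dy: z
  coeff of dx ∧ dz: 2*z
  coeff of dy ∧ dz: -x - 2*y
Step 2: Apply d again to each 2-form coefficient. The only possible 3-form in R^3 is dx ∧ dy ∧ dz, with coefficient
  ∂(coeff of dy∧dz)/∂x - ∂(coeff of dx∧dz)/∂y + ∂(coeff of dx∧dy)/∂z
  = ∂/∂x (-x - 2*y) - ∂/∂y (2*z) + ∂/∂z (z).
Each of these terms simplifies to sums of mixed partials that cancel in pairs. The result is 0 (by equality of mixed partials for smooth functions — Schwarz / Clairaut).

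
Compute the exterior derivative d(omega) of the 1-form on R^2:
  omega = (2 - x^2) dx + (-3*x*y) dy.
d(omega) = (-3*y) dx ∧ dy

For a 1-form omega = sum_i f_i dx_i, the exterior derivative is
  d(omega) = sum_{i < j} (∂f_j/∂x_i - ∂f_i/∂x_j) dx_i ∧ dx_j.
  coefficient of dx ∧ dy: ∂f_2/∂x - ∂f_1/∂y = ∂(-3*x*y)/∂x - ∂(2 - x^2)/∂y = -3*y
Assembling: d(omega) = (-3*y) dx ∧ dy.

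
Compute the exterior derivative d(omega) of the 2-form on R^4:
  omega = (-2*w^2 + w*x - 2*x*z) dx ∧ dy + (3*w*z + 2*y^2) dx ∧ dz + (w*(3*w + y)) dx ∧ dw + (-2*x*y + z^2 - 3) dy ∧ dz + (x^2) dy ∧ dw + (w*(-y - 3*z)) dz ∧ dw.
d(omega) = (-2*x - 6*y) dx ∧ dy ∧ dz + (-5*w + 3*x) dx ∧ dy ∧ dw + (3*z) dx ∧ dz ∧ dw + (-w) dy ∧ dz ∧ dw

For a 2-form omega = sum_{i<j} g_{ij} dx_i ∧ dx_j, the exterior derivative is
  d(omega) = sum_{i<j} d(g_{ij}) ∧ dx_i ∧ dx_j = sum_{i<j, k} (∂g_{ij}/∂x_k) dx_k ∧ dx_i ∧ dx_j.
Expand each term, using dx_k ∧ dx_i ∧ dx_j = sgn(permutation) dx_{(a)} ∧ dx_{(b)} ∧ dx_{(c)} with (a < b < c) sorted:
  d(-2*w^2 + w*x - 2*x*z) includes (∂/∂z)(-2*w^2 + w*x - 2*x*z) dz = (-2*x) dz, which multiplied by dx ∧ dy gives (-2*x) dx ∧ dy ∧ dz
  d(-2*w^2 + w*x - 2*x*z) includes (∂/∂w)(-2*w^2 + w*x - 2*x*z) dw = (-4*w + x) dw, which multiplied by dx ∧ dy gives (-4*w + x) dx ∧ dy ∧ dw
  d(3*w*z + 2*y^2) includes (∂/∂y)(3*w*z + 2*y^2) dy = (4*y) dy, which multiplied by dx ∧ dz gives (-4*y) dx ∧ dy ∧ dz
  d(3*w*z + 2*y^2) includes (∂/∂w)(3*w*z + 2*y^2) dw = (3*z) dw, which multiplied by dx ∧ dz gives (3*z) dx ∧ dz ∧ dw
  d(w*(3*w + y)) includes (∂/∂y)(w*(3*w + y)) dy = (w) dy, which multiplied by dx ∧ dw gives (-w) dx ∧ dy ∧ dw
  d(-2*x*y + z^2 - 3) includes (∂/∂x)(-2*x*y + z^2 - 3) dx = (-2*y) dx, which multiplied by dy ∧ dz gives (-2*y) dx ∧ dy ∧ dz
  d(x^2) includes (∂/∂x)(x^2) dx = (2*x) dx, which multiplied by dy ∧ dw gives (2*x) dx ∧ dy ∧ dw
  d(w*(-y - 3*z)) includes (∂/∂y)(w*(-y - 3*z)) dy = (-w) dy, which multiplied by dz ∧ dw gives (-w) dy ∧ dz ∧ dw
Collecting like 3-forms: d(omega) = (-2*x - 6*y) dx ∧ dy ∧ dz + (-5*w + 3*x) dx ∧ dy ∧ dw + (3*z) dx ∧ dz ∧ dw + (-w) dy ∧ dz ∧ dw.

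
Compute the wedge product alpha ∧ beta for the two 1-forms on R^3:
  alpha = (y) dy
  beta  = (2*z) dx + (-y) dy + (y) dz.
alpha ∧ beta = (-2*y*z) dx ∧ dy + (y^2) dy ∧ dz

Distribute the wedge, using dx_i ∧ dx_j = -dx_j ∧ dx_i and dx_i ∧ dx_i = 0. For each pair (i, j) with i < j, the coefficient of dx_i ∧ dx_j in alpha ∧ beta is (alpha_i * beta_j - alpha_j * beta_i). Collecting: alpha ∧ beta = (-2*y*z) dx ∧ dy + (y^2) dy ∧ dz.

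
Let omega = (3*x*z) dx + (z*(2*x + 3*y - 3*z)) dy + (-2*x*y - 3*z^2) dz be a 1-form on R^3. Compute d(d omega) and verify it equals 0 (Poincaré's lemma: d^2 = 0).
d(d omega) = 0

Step 1: d omega = sum_{i<j} (∂f_j/∂x_i - ∂f_i/∂x_j) dx_i ∧ dx_j:
  coeff of dx ∧ dy: 2*z
  coeff of dx ∧ dz: -3*x - 2*y
  coeff of dy ∧ dz: -4*x - 3*y + 6*z
Step 2: Apply d again to each 2-form coefficient. The only possible 3-form in R^3 is dx ∧ dy ∧ dz, with coefficient
  ∂(coeff of dy∧dz)/∂x - ∂(coeff of dx∧dz)/∂y + ∂(coeff of dx∧dy)/∂z
  = ∂/∂x (-4*x - 3*y + 6*z) - ∂/∂y (-3*x - 2*y) + ∂/∂z (2*z).
Each of these terms simplifies to sums of mixed partials that cancel in pairs. The result is 0 (by equality of mixed partials for smooth functions — Schwarz / Clairaut).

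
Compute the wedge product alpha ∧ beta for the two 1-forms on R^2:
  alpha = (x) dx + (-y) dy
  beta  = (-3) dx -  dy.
alpha ∧ beta = (-x - 3*y) dx ∧ dy

Distribute the wedge, using dx_i ∧ dx_j = -dx_j ∧ dx_i and dx_i ∧ dx_i = 0. For each pair (i, j) with i < j, the coefficient of dx_i ∧ dx_j in alpha ∧ beta is (alpha_i * beta_j - alpha_j * beta_i). Collecting: alpha ∧ beta = (-x - 3*y) dx ∧ dy.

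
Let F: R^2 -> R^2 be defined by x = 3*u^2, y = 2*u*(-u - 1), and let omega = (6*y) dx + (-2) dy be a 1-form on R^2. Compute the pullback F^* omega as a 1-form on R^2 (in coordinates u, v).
F^* omega = (-72*u^3 - 72*u^2 + 8*u + 4) du

Using F^*(f dg) = (f ∘ F) d(g ∘ F), substitute each coordinate x_i by F_i(u, v) in f_i, and replace dx_i by d F_i = (∂F_i/∂u) du + (∂F_i/∂v) dv.
  For the x component: f_1(F) = 12*u*(-u - 1); d F_1 = (6*u) du + (0) dv
  For the y component: f_2(F) = -2; d F_2 = (-4*u - 2) du + (0) dv
Combining and collecting du, dv coefficients:
  coeff of du: -72*u^3 - 72*u^2 + 8*u + 4
  coeff of dv: 0
F^* omega = (-72*u^3 - 72*u^2 + 8*u + 4) du.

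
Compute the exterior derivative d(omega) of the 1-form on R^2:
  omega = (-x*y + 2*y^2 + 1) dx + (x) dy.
d(omega) = (x - 4*y + 1) dx ∧ dy

For a 1-form omega = sum_i f_i dx_i, the exterior derivative is
  d(omega) = sum_{i < j} (∂f_j/∂x_i - ∂f_i/∂x_j) dx_i ∧ dx_j.
  coefficient of dx ∧ dy: ∂f_2/∂x - ∂f_1/∂y = ∂(x)/∂x - ∂(-x*y + 2*y^2 + 1)/∂y = x - 4*y + 1
Assembling: d(omega) = (x - 4*y + 1) dx ∧ dy.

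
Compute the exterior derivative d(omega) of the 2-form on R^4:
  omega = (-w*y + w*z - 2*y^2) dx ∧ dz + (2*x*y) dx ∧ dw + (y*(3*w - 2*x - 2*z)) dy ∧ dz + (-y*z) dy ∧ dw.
d(omega) = (w + 2*y) dx ∧ dy ∧ dz + (-y + z) dx ∧ dz ∧ dw + (-2*x) dx ∧ dy ∧ dw + (4*y) dy ∧ dz ∧ dw

For a 2-form omega = sum_{i<j} g_{ij} dx_i ∧ dx_j, the exterior derivative is
  d(omega) = sum_{i<j} d(g_{ij}) ∧ dx_i ∧ dx_j = sum_{i<j, k} (∂g_{ij}/∂x_k) dx_k ∧ dx_i ∧ dx_j.
Expand each term, using dx_k ∧ dx_i ∧ dx_j = sgn(permutation) dx_{(a)} ∧ dx_{(b)} ∧ dx_{(c)} with (a < b < c) sorted:
  d(-w*y + w*z - 2*y^2) includes (∂/∂y)(-w*y + w*z - 2*y^2) dy = (-w - 4*y) dy, which multiplied by dx ∧ dz gives (w + 4*y) dx ∧ dy ∧ dz
  d(-w*y + w*z - 2*y^2) includes (∂/∂w)(-w*y + w*z - 2*y^2) dw = (-y + z) dw, which multiplied by dx ∧ dz gives (-y + z) dx ∧ dz ∧ dw
  d(2*x*y) includes (∂/∂y)(2*x*y) dy = (2*x) dy, which multiplied by dx ∧ dw gives (-2*x) dx ∧ dy ∧ dw
  d(y*(3*w - 2*x - 2*z)) includes (∂/∂x)(y*(3*w - 2*x - 2*z)) dx = (-2*y) dx, which multiplied by dy ∧ dz gives (-2*y) dx ∧ dy ∧ dz
  d(y*(3*w - 2*x - 2*z)) includes (∂/∂w)(y*(3*w - 2*x - 2*z)) dw = (3*y) dw, which multiplied by dy ∧ dz gives (3*y) dy ∧ dz ∧ dw
  d(-y*z) includes (∂/∂z)(-y*z) dz = (-y) dz, which multiplied by dy ∧ dw gives (y) dy ∧ dz ∧ dw
Collecting like 3-forms: d(omega) = (w + 2*y) dx ∧ dy ∧ dz + (-y + z) dx ∧ dz ∧ dw + (-2*x) dx ∧ dy ∧ dw + (4*y) dy ∧ dz ∧ dw.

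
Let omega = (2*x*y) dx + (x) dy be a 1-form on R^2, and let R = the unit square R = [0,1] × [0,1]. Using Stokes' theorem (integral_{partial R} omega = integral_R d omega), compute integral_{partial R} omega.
integral_(partial R) omega = 0

Stokes: integral_partial_R omega = integral_R d omega with d omega = (∂Q/∂x - ∂P/∂y) dx ∧ dy.
  ∂Q/∂x = 1
  ∂P/∂y = 2*x
  integrand = ∂Q/∂x - ∂P/∂y = 1 - 2*x.
Integrating over R: integral_0^1 integral_0^1 (1 - 2*x) dx dy = 0.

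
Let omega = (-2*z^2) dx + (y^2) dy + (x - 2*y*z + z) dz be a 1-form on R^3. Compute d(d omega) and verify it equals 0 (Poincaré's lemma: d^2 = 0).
d(d omega) = 0

Step 1: d omega = sum_{i<j} (∂f_j/∂x_i - ∂f_i/∂x_j) dx_i ∧ dx_j:
  coeff of dx ∧ dy: 0
  coeff of dx ∧ dz: 4*z + 1
  coeff of dy ∧ dz: -2*z
Step 2: Apply d again to each 2-form coefficient. The only possible 3-form in R^3 is dx ∧ dy ∧ dz, with coefficient
  ∂(coeff of dy∧dz)/∂x - ∂(coeff of dx∧dz)/∂y + ∂(coeff of dx∧dy)/∂z
  = ∂/∂x (-2*z) - ∂/∂y (4*z + 1) + ∂/∂z (0).
Each of these terms simplifies to sums of mixed partials that cancel in pairs. The result is 0 (by equality of mixed partials for smooth functions — Schwarz / Clairaut).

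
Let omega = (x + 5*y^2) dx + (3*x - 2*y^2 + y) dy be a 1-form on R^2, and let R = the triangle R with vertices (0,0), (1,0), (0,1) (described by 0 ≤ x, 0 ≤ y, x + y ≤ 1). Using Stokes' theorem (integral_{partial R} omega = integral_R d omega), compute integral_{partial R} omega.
integral_(partial R) omega = -1/6

Stokes: integral_partial_R omega = integral_R d omega with d omega = (∂Q/∂x - ∂P/∂y) dx ∧ dy.
  ∂Q/∂x = 3
  ∂P/∂y = 10*y
  integrand = ∂Q/∂x - ∂P/∂y = 3 - 10*y.
Integrating over R: integral_0^1 integral_0^{1-x} (3 - 10*y) dy dx = -1/6.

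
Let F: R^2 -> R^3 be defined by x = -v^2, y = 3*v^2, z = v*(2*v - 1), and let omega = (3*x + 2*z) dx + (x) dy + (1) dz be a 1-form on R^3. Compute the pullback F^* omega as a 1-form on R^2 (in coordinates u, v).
F^* omega = (-8*v^3 + 4*v^2 + 4*v - 1) dv

Using F^*(f dg) = (f ∘ F) d(g ∘ F), substitute each coordinate x_i by F_i(u, v) in f_i, and replace dx_i by d F_i = (∂F_i/∂u) du + (∂F_i/∂v) dv.
  For the x component: f_1(F) = v*(v - 2); d F_1 = (0) du + (-2*v) dv
  For the y component: f_2(F) = -v^2; d F_2 = (0) du + (6*v) dv
  For the z component: f_3(F) = 1; d F_3 = (0) du + (4*v - 1) dv
Combining and collecting du, dv coefficients:
  coeff of du: 0
  coeff of dv: -8*v^3 + 4*v^2 + 4*v - 1
F^* omega = (-8*v^3 + 4*v^2 + 4*v - 1) dv.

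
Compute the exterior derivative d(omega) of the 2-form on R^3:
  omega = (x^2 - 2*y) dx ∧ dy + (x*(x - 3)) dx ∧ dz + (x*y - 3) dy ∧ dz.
d(omega) = (y) dx ∧ dy ∧ dz

For a 2-form omega = sum_{i<j} g_{ij} dx_i ∧ dx_j, the exterior derivative is
  d(omega) = sum_{i<j} d(g_{ij}) ∧ dx_i ∧ dx_j = sum_{i<j, k} (∂g_{ij}/∂x_k) dx_k ∧ dx_i ∧ dx_j.
Expand each term, using dx_k ∧ dx_i ∧ dx_j = sgn(permutation) dx_{(a)} ∧ dx_{(b)} ∧ dx_{(c)} with (a < b < c) sorted:
  d(x*y - 3) includes (∂/∂x)(x*y - 3) dx = (y) dx, which multiplied by dy ∧ dz gives (y) dx ∧ dy ∧ dz
Collecting like 3-forms: d(omega) = (y) dx ∧ dy ∧ dz.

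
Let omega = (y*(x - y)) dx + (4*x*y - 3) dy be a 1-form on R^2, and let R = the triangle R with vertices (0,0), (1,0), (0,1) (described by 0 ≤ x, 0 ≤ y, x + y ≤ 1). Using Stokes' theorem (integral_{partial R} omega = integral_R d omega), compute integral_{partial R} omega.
integral_(partial R) omega = 5/6

Stokes: integral_partial_R omega = integral_R d omega with d omega = (∂Q/∂x - ∂P/∂y) dx ∧ dy.
  ∂Q/∂x = 4*y
  ∂P/∂y = x - 2*y
  integrand = ∂Q/∂x - ∂P/∂y = -x + 6*y.
Integrating over R: integral_0^1 integral_0^{1-x} (-x + 6*y) dy dx = 5/6.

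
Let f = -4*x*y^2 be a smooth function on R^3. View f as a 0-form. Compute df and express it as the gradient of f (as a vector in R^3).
df = (-4*y^2) dx + (-8*x*y) dy + (0) dz; grad f = (-4*y^2, -8*x*y, 0)

For a 0-form f, d f = (∂f/∂x) dx + (∂f/∂y) dy + (∂f/∂z) dz. The components of the vector representation are exactly the entries of grad f in Cartesian coordinates:
  ∂f/∂x = -4*y^2
  ∂f/∂y = -8*x*y
  ∂f/∂z = 0.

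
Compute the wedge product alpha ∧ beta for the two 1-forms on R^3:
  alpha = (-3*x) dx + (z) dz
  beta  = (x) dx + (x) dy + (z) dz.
alpha ∧ beta = (-3*x^2) dx ∧ dy + (-4*x*z) dx ∧ dz + (-x*z) dy ∧ dz

Distribute the wedge, using dx_i ∧ dx_j = -dx_j ∧ dx_i and dx_i ∧ dx_i = 0. For each pair (i, j) with i < j, the coefficient of dx_i ∧ dx_j in alpha ∧ beta is (alpha_i * beta_j - alpha_j * beta_i). Collecting: alpha ∧ beta = (-3*x^2) dx ∧ dy + (-4*x*z) dx ∧ dz + (-x*z) dy ∧ dz.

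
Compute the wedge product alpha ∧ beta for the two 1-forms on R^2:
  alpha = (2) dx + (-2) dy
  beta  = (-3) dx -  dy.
alpha ∧ beta = (-8) dx ∧ dy

Distribute the wedge, using dx_i ∧ dx_j = -dx_j ∧ dx_i and dx_i ∧ dx_i = 0. For each pair (i, j) with i < j, the coefficient of dx_i ∧ dx_j in alpha ∧ beta is (alpha_i * beta_j - alpha_j * beta_i). Collecting: alpha ∧ beta = (-8) dx ∧ dy.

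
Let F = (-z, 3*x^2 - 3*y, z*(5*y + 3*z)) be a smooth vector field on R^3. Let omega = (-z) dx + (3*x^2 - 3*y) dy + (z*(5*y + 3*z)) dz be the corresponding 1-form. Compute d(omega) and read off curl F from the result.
d(omega) = (5*z) dy ∧ dz + (-1) dz ∧ dx + (6*x) dx ∧ dy; curl F = (5*z, -1, 6*x)

d omega = sum_{i<j} (∂f_j/∂x_i - ∂f_i/∂x_j) dx_i ∧ dx_j. Under the identification (dy ∧ dz, dz ∧ dx, dx ∧ dy) ↔ (e_x, e_y, e_z), the coefficients are exactly the components of curl F. Compute:
  ∂R/∂y - ∂Q/∂z = (5*z) - (0) = 5*z
  ∂P/∂z - ∂R/∂x = (-1) - (0) = -1
  ∂Q/∂x - ∂P/∂y = (6*x) - (0) = 6*x.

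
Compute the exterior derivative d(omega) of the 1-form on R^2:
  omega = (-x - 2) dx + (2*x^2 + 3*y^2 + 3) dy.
d(omega) = (4*x) dx ∧ dy

For a 1-form omega = sum_i f_i dx_i, the exterior derivative is
  d(omega) = sum_{i < j} (∂f_j/∂x_i - ∂f_i/∂x_j) dx_i ∧ dx_j.
  coefficient of dx ∧ dy: ∂f_2/∂x - ∂f_1/∂y = ∂(2*x^2 + 3*y^2 + 3)/∂x - ∂(-x - 2)/∂y = 4*x
Assembling: d(omega) = (4*x) dx ∧ dy.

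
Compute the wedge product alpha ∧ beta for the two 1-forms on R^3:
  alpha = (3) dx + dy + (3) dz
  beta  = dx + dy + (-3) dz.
alpha ∧ beta = (2) dx ∧ dy + (-12) dx ∧ dz + (-6) dy ∧ dz

Distribute the wedge, using dx_i ∧ dx_j = -dx_j ∧ dx_i and dx_i ∧ dx_i = 0. For each pair (i, j) with i < j, the coefficient of dx_i ∧ dx_j in alpha ∧ beta is (alpha_i * beta_j - alpha_j * beta_i). Collecting: alpha ∧ beta = (2) dx ∧ dy + (-12) dx ∧ dz + (-6) dy ∧ dz.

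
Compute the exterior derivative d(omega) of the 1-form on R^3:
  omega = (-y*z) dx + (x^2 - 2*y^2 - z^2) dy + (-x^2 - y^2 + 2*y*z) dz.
d(omega) = (2*x + z) dx ∧ dy + (-2*x + y) dx ∧ dz + (-2*y + 4*z) dy ∧ dz

For a 1-form omega = sum_i f_i dx_i, the exterior derivative is
  d(omega) = sum_{i < j} (∂f_j/∂x_i - ∂f_i/∂x_j) dx_i ∧ dx_j.
  coefficient of dx ∧ dy: ∂f_2/∂x - ∂f_1/∂y = ∂(x^2 - 2*y^2 - z^2)/∂x - ∂(-y*z)/∂y = 2*x + z
  coefficient of dx ∧ dz: ∂f_3/∂x - ∂f_1/∂z = ∂(-x^2 - y^2 + 2*y*z)/∂x - ∂(-y*z)/∂z = -2*x + y
  coefficient of dy ∧ dz: ∂f_3/∂y - ∂f_2/∂z = ∂(-x^2 - y^2 + 2*y*z)/∂y - ∂(x^2 - 2*y^2 - z^2)/∂z = -2*y + 4*z
Assembling: d(omega) = (2*x + z) dx ∧ dy + (-2*x + y) dx ∧ dz + (-2*y + 4*z) dy ∧ dz.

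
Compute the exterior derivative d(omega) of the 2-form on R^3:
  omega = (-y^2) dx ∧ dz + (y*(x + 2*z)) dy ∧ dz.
d(omega) = (3*y) dx ∧ dy ∧ dz

For a 2-form omega = sum_{i<j} g_{ij} dx_i ∧ dx_j, the exterior derivative is
  d(omega) = sum_{i<j} d(g_{ij}) ∧ dx_i ∧ dx_j = sum_{i<j, k} (∂g_{ij}/∂x_k) dx_k ∧ dx_i ∧ dx_j.
Expand each term, using dx_k ∧ dx_i ∧ dx_j = sgn(permutation) dx_{(a)} ∧ dx_{(b)} ∧ dx_{(c)} with (a < b < c) sorted:
  d(-y^2) includes (∂/∂y)(-y^2) dy = (-2*y) dy, which multiplied by dx ∧ dz gives (2*y) dx ∧ dy ∧ dz
  d(y*(x + 2*z)) includes (∂/∂x)(y*(x + 2*z)) dx = (y) dx, which multiplied by dy ∧ dz gives (y) dx ∧ dy ∧ dz
Collecting like 3-forms: d(omega) = (3*y) dx ∧ dy ∧ dz.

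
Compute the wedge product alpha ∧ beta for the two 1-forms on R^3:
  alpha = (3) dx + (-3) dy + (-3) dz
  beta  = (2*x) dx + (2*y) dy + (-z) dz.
alpha ∧ beta = (6*x + 6*y) dx ∧ dy + (6*x - 3*z) dx ∧ dz + (6*y + 3*z) dy ∧ dz

Distribute the wedge, using dx_i ∧ dx_j = -dx_j ∧ dx_i and dx_i ∧ dx_i = 0. For each pair (i, j) with i < j, the coefficient of dx_i ∧ dx_j in alpha ∧ beta is (alpha_i * beta_j - alpha_j * beta_i). Collecting: alpha ∧ beta = (6*x + 6*y) dx ∧ dy + (6*x - 3*z) dx ∧ dz + (6*y + 3*z) dy ∧ dz.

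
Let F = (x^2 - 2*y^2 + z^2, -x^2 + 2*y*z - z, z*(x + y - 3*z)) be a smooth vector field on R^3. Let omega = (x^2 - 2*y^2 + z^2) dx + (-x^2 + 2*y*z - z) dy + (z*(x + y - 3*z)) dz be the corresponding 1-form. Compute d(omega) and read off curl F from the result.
d(omega) = (-2*y + z + 1) dy ∧ dz + (z) dz ∧ dx + (-2*x + 4*y) dx ∧ dy; curl F = (-2*y + z + 1, z, -2*x + 4*y)

d omega = sum_{i<j} (∂f_j/∂x_i - ∂f_i/∂x_j) dx_i ∧ dx_j. Under the identification (dy ∧ dz, dz ∧ dx, dx ∧ dy) ↔ (e_x, e_y, e_z), the coefficients are exactly the components of curl F. Compute:
  ∂R/∂y - ∂Q/∂z = (z) - (2*y - 1) = -2*y + z + 1
  ∂P/∂z - ∂R/∂x = (2*z) - (z) = z
  ∂Q/∂x - ∂P/∂y = (-2*x) - (-4*y) = -2*x + 4*y.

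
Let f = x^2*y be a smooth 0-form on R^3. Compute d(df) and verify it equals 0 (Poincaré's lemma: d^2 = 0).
d(df) = 0

Step 1: df = sum_i (∂f/∂x_i) dx_i = (2*x*y) dx + (x^2) dy + (0) dz.
Step 2: Apply d again. Using the 1-form formula, the coefficient of dx ∧ dy in d(df) is ∂^2 f/∂x ∂y - ∂^2 f/∂y ∂x = (2*x) - (2*x) = 0 (equality of mixed partials for smooth f).
Similarly for dx ∧ dz and dy ∧ dz — all coefficients vanish. So d(df) = 0.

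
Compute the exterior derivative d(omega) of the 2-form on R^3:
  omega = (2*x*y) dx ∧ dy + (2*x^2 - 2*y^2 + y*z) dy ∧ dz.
d(omega) = (4*x) dx ∧ dy ∧ dz

For a 2-form omega = sum_{i<j} g_{ij} dx_i ∧ dx_j, the exterior derivative is
  d(omega) = sum_{i<j} d(g_{ij}) ∧ dx_i ∧ dx_j = sum_{i<j, k} (∂g_{ij}/∂x_k) dx_k ∧ dx_i ∧ dx_j.
Expand each term, using dx_k ∧ dx_i ∧ dx_j = sgn(permutation) dx_{(a)} ∧ dx_{(b)} ∧ dx_{(c)} with (a < b < c) sorted:
  d(2*x^2 - 2*y^2 + y*z) includes (∂/∂x)(2*x^2 - 2*y^2 + y*z) dx = (4*x) dx, which multiplied by dy ∧ dz gives (4*x) dx ∧ dy ∧ dz
Collecting like 3-forms: d(omega) = (4*x) dx ∧ dy ∧ dz.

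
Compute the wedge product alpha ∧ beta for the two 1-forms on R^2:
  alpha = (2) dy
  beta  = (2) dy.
alpha ∧ beta = 0

Distribute the wedge, using dx_i ∧ dx_j = -dx_j ∧ dx_i and dx_i ∧ dx_i = 0. For each pair (i, j) with i < j, the coefficient of dx_i ∧ dx_j in alpha ∧ beta is (alpha_i * beta_j - alpha_j * beta_i). Collecting: alpha ∧ beta = 0.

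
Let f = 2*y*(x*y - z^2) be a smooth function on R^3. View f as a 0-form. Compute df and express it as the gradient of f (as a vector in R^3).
df = (2*y^2) dx + (4*x*y - 2*z^2) dy + (-4*y*z) dz; grad f = (2*y^2, 4*x*y - 2*z^2, -4*y*z)

For a 0-form f, d f = (∂f/∂x) dx + (∂f/∂y) dy + (∂f/∂z) dz. The components of the vector representation are exactly the entries of grad f in Cartesian coordinates:
  ∂f/∂x = 2*y^2
  ∂f/∂y = 4*x*y - 2*z^2
  ∂f/∂z = -4*y*z.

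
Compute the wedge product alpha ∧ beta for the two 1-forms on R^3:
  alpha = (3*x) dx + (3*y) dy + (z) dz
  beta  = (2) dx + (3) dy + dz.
alpha ∧ beta = (9*x - 6*y) dx ∧ dy + (3*x - 2*z) dx ∧ dz + (3*y - 3*z) dy ∧ dz

Distribute the wedge, using dx_i ∧ dx_j = -dx_j ∧ dx_i and dx_i ∧ dx_i = 0. For each pair (i, j) with i < j, the coefficient of dx_i ∧ dx_j in alpha ∧ beta is (alpha_i * beta_j - alpha_j * beta_i). Collecting: alpha ∧ beta = (9*x - 6*y) dx ∧ dy + (3*x - 2*z) dx ∧ dz + (3*y - 3*z) dy ∧ dz.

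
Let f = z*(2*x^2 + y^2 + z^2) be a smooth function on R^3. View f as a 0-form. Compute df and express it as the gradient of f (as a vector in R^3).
df = (4*x*z) dx + (2*y*z) dy + (2*x^2 + y^2 + 3*z^2) dz; grad f = (4*x*z, 2*y*z, 2*x^2 + y^2 + 3*z^2)

For a 0-form f, d f = (∂f/∂x) dx + (∂f/∂y) dy + (∂f/∂z) dz. The components of the vector representation are exactly the entries of grad f in Cartesian coordinates:
  ∂f/∂x = 4*x*z
  ∂f/∂y = 2*y*z
  ∂f/∂z = 2*x^2 + y^2 + 3*z^2.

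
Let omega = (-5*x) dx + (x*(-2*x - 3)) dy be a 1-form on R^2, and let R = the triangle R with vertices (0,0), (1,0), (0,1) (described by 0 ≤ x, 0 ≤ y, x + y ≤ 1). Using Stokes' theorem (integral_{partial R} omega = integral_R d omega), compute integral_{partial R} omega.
integral_(partial R) omega = -13/6

Stokes: integral_partial_R omega = integral_R d omega with d omega = (∂Q/∂x - ∂P/∂y) dx ∧ dy.
  ∂Q/∂x = -4*x - 3
  ∂P/∂y = 0
  integrand = ∂Q/∂x - ∂P/∂y = -4*x - 3.
Integrating over R: integral_0^1 integral_0^{1-x} (-4*x - 3) dy dx = -13/6.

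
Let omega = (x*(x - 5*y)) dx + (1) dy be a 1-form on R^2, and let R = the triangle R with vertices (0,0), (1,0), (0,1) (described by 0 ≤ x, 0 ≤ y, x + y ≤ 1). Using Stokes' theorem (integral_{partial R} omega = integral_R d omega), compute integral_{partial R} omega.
integral_(partial R) omega = 5/6

Stokes: integral_partial_R omega = integral_R d omega with d omega = (∂Q/∂x - ∂P/∂y) dx ∧ dy.
  ∂Q/∂x = 0
  ∂P/∂y = -5*x
  integrand = ∂Q/∂x - ∂P/∂y = 5*x.
Integrating over R: integral_0^1 integral_0^{1-x} (5*x) dy dx = 5/6.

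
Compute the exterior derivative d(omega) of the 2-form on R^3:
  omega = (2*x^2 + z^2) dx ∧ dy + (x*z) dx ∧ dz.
d(omega) = (2*z) dx ∧ dy ∧ dz

For a 2-form omega = sum_{i<j} g_{ij} dx_i ∧ dx_j, the exterior derivative is
  d(omega) = sum_{i<j} d(g_{ij}) ∧ dx_i ∧ dx_j = sum_{i<j, k} (∂g_{ij}/∂x_k) dx_k ∧ dx_i ∧ dx_j.
Expand each term, using dx_k ∧ dx_i ∧ dx_j = sgn(permutation) dx_{(a)} ∧ dx_{(b)} ∧ dx_{(c)} with (a < b < c) sorted:
  d(2*x^2 + z^2) includes (∂/∂z)(2*x^2 + z^2) dz = (2*z) dz, which multiplied by dx ∧ dy gives (2*z) dx ∧ dy ∧ dz
Collecting like 3-forms: d(omega) = (2*z) dx ∧ dy ∧ dz.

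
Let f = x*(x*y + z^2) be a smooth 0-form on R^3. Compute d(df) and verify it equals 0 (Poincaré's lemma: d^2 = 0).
d(df) = 0

Step 1: df = sum_i (∂f/∂x_i) dx_i = (2*x*y + z^2) dx + (x^2) dy + (2*x*z) dz.
Step 2: Apply d again. Using the 1-form formula, the coefficient of dx ∧ dy in d(df) is ∂^2 f/∂x ∂y - ∂^2 f/∂y ∂x = (2*x) - (2*x) = 0 (equality of mixed partials for smooth f).
Similarly for dx ∧ dz and dy ∧ dz — all coefficients vanish. So d(df) = 0.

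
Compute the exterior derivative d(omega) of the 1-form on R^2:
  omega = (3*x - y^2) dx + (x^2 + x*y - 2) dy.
d(omega) = (2*x + 3*y) dx ∧ dy

For a 1-form omega = sum_i f_i dx_i, the exterior derivative is
  d(omega) = sum_{i < j} (∂f_j/∂x_i - ∂f_i/∂x_j) dx_i ∧ dx_j.
  coefficient of dx ∧ dy: ∂f_2/∂x - ∂f_1/∂y = ∂(x^2 + x*y - 2)/∂x - ∂(3*x - y^2)/∂y = 2*x + 3*y
Assembling: d(omega) = (2*x + 3*y) dx ∧ dy.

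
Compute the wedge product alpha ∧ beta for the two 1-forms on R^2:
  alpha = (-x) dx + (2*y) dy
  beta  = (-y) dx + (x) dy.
alpha ∧ beta = (-x^2 + 2*y^2) dx ∧ dy

Distribute the wedge, using dx_i ∧ dx_j = -dx_j ∧ dx_i and dx_i ∧ dx_i = 0. For each pair (i, j) with i < j, the coefficient of dx_i ∧ dx_j in alpha ∧ beta is (alpha_i * beta_j - alpha_j * beta_i). Collecting: alpha ∧ beta = (-x^2 + 2*y^2) dx ∧ dy.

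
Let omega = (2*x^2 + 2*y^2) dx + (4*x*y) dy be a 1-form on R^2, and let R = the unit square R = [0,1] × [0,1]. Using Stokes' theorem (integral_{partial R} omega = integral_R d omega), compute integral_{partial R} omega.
integral_(partial R) omega = 0

Stokes: integral_partial_R omega = integral_R d omega with d omega = (∂Q/∂x - ∂P/∂y) dx ∧ dy.
  ∂Q/∂x = 4*y
  ∂P/∂y = 4*y
  integrand = ∂Q/∂x - ∂P/∂y = 0.
Integrating over R: integral_0^1 integral_0^1 (0) dx dy = 0.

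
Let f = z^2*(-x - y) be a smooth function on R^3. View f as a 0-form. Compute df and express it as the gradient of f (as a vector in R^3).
df = (-z^2) dx + (-z^2) dy + (2*z*(-x - y)) dz; grad f = (-z^2, -z^2, 2*z*(-x - y))

For a 0-form f, d f = (∂f/∂x) dx + (∂f/∂y) dy + (∂f/∂z) dz. The components of the vector representation are exactly the entries of grad f in Cartesian coordinates:
  ∂f/∂x = -z^2
  ∂f/∂y = -z^2
  ∂f/∂z = 2*z*(-x - y).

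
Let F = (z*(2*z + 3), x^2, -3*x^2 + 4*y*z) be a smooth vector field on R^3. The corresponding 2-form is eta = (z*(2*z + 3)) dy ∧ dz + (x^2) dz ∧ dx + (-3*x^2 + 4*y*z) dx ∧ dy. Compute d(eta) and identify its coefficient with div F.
d(eta) = (4*y) dx ∧ dy ∧ dz; div F = 4*y

For a 2-form in R^3 of the form above, applying d gives a 3-form with coefficient ∂P/∂x + ∂Q/∂y + ∂R/∂z:
  ∂P/∂x = 0
  ∂Q/∂y = 0
  ∂R/∂z = 4*y
Sum = 4*y, which is exactly div F.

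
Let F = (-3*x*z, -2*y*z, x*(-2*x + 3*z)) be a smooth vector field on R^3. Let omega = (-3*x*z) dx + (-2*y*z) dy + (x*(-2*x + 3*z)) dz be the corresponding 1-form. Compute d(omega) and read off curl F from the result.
d(omega) = (2*y) dy ∧ dz + (x - 3*z) dz ∧ dx + (0) dx ∧ dy; curl F = (2*y, x - 3*z, 0)

d omega = sum_{i<j} (∂f_j/∂x_i - ∂f_i/∂x_j) dx_i ∧ dx_j. Under the identification (dy ∧ dz, dz ∧ dx, dx ∧ dy) ↔ (e_x, e_y, e_z), the coefficients are exactly the components of curl F. Compute:
  ∂R/∂y - ∂Q/∂z = (0) - (-2*y) = 2*y
  ∂P/∂z - ∂R/∂x = (-3*x) - (-4*x + 3*z) = x - 3*z
  ∂Q/∂x - ∂P/∂y = (0) - (0) = 0.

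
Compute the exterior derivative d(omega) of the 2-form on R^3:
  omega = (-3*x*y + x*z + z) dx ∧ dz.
d(omega) = (3*x) dx ∧ dy ∧ dz

For a 2-form omega = sum_{i<j} g_{ij} dx_i ∧ dx_j, the exterior derivative is
  d(omega) = sum_{i<j} d(g_{ij}) ∧ dx_i ∧ dx_j = sum_{i<j, k} (∂g_{ij}/∂x_k) dx_k ∧ dx_i ∧ dx_j.
Expand each term, using dx_k ∧ dx_i ∧ dx_j = sgn(permutation) dx_{(a)} ∧ dx_{(b)} ∧ dx_{(c)} with (a < b < c) sorted:
  d(-3*x*y + x*z + z) includes (∂/∂y)(-3*x*y + x*z + z) dy = (-3*x) dy, which multiplied by dx ∧ dz gives (3*x) dx ∧ dy ∧ dz
Collecting like 3-forms: d(omega) = (3*x) dx ∧ dy ∧ dz.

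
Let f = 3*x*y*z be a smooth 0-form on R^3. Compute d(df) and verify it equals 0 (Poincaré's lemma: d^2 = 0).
d(df) = 0

Step 1: df = sum_i (∂f/∂x_i) dx_i = (3*y*z) dx + (3*x*z) dy + (3*x*y) dz.
Step 2: Apply d again. Using the 1-form formula, the coefficient of dx ∧ dy in d(df) is ∂^2 f/∂x ∂y - ∂^2 f/∂y ∂x = (3*z) - (3*z) = 0 (equality of mixed partials for smooth f).
Similarly for dx ∧ dz and dy ∧ dz — all coefficients vanish. So d(df) = 0.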